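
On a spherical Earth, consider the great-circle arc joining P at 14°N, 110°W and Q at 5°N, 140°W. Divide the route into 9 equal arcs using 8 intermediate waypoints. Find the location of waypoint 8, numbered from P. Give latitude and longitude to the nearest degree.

Write both endpoints as unit vectors p₁, p₂ with components (cos φ cos λ, cos φ sin λ, sin φ).
The central angle between the endpoints is δ = arccos(p₁·p₂) ≈ 0.539 rad (30.9°).
Interpolate at f = 8/9 with slerp weights a = sin((1−f)δ)/sin δ ≈ 0.117, b = sin(fδ)/sin δ ≈ 0.898.
p = a·p₁ + b·p₂ ≈ (-0.724, -0.681, 0.106); φ = arcsin(p_z) ≈ 6.11°, λ = atan2(p_y, p_x) ≈ -136.74°.

≈ 6°N, 137°W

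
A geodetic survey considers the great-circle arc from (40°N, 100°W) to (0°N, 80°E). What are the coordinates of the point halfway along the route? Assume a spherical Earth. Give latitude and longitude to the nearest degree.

≈ (70°N, 80°E)

Convert each endpoint to a unit vector on the sphere (x = cos φ cos λ, y = cos φ sin λ, z = sin φ).
The central angle between the endpoints is δ = arccos(p₁·p₂) ≈ 2.443 rad (140.0°).
Interpolate at f = 1/2 with slerp weights a = sin((1−f)δ)/sin δ ≈ 1.462, b = sin(fδ)/sin δ ≈ 1.462.
p = a·p₁ + b·p₂ ≈ (0.059, 0.337, 0.940); φ = arcsin(p_z) ≈ 70.00°, λ = atan2(p_y, p_x) ≈ 80.00°.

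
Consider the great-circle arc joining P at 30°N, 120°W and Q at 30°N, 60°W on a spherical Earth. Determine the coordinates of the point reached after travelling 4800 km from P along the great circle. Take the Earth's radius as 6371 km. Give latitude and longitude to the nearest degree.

≈ 32°N, 69°W

Write both endpoints as unit vectors p₁, p₂ with components (cos φ cos λ, cos φ sin λ, sin φ).
The central angle between the endpoints is δ = arccos(p₁·p₂) ≈ 0.896 rad (51.3°). The total great-circle distance is δ·R ≈ 0.896 × 6371 ≈ 5706 km, so the target fraction is f = 4800/5706 ≈ 0.841.
Interpolate at f ≈ 0.841 with slerp weights a = sin((1−f)δ)/sin δ ≈ 0.182, b = sin(fδ)/sin δ ≈ 0.876.
p = a·p₁ + b·p₂ ≈ (0.301, -0.794, 0.529); φ = arcsin(p_z) ≈ 31.94°, λ = atan2(p_y, p_x) ≈ -69.24°.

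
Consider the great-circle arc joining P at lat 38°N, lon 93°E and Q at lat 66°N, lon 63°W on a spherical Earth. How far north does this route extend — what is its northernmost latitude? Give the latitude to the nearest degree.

The great circle lies in the plane with unit normal n̂ = (p₁ × p₂)/|p₁ × p₂|.
Here n̂_z ≈ -0.135; the vertex latitude is φ_max = arccos|n̂_z| ≈ 82.2°.
Check via Clairaut: cos φ_max = |cos φ₁| · sin C = cos(38.0°)·sin(9.9°) ≈ 0.135, again giving ≈ 82.2°.

≈ 82°N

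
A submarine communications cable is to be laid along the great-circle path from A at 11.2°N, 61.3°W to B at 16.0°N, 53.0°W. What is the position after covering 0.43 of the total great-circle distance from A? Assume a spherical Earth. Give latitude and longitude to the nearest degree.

≈ 13°N, 58°W

Convert each endpoint to a unit vector on the sphere (x = cos φ cos λ, y = cos φ sin λ, z = sin φ).
The central angle between the endpoints is δ = arccos(p₁·p₂) ≈ 0.164 rad (9.4°).
Interpolate at f = 0.43 with slerp weights a = sin((1−f)δ)/sin δ ≈ 0.572, b = sin(fδ)/sin δ ≈ 0.432.
p = a·p₁ + b·p₂ ≈ (0.519, -0.823, 0.230); φ = arcsin(p_z) ≈ 13.30°, λ = atan2(p_y, p_x) ≈ -57.77°.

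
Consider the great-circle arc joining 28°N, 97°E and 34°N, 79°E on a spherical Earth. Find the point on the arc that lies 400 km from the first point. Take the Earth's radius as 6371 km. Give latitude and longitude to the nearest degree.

From cos δ = sin φ₁ sin φ₂ + cos φ₁ cos φ₂ cos Δλ, the central angle is δ ≈ 0.288 rad (16.5°). The total great-circle distance is δ·R ≈ 0.288 × 6371 ≈ 1838 km, so the target fraction is f = 400/1838 ≈ 0.218.
Interpolate at f ≈ 0.218 with slerp weights a = sin((1−f)δ)/sin δ ≈ 0.787, b = sin(fδ)/sin δ ≈ 0.221.
p = a·p₁ + b·p₂ ≈ (-0.050, 0.869, 0.493); φ = arcsin(p_z) ≈ 29.51°, λ = atan2(p_y, p_x) ≈ 93.28°.

≈ 30°N, 93°E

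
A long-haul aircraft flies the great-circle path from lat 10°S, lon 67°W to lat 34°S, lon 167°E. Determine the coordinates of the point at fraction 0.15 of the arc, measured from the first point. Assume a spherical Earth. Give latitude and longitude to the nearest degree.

≈ lat 21°S, lon 80°W

From cos δ = sin φ₁ sin φ₂ + cos φ₁ cos φ₂ cos Δλ, the central angle is δ ≈ 1.964 rad (112.5°).
Interpolate at f = 0.15 with slerp weights a = sin((1−f)δ)/sin δ ≈ 1.077, b = sin(fδ)/sin δ ≈ 0.314.
p = a·p₁ + b·p₂ ≈ (0.161, -0.918, -0.363); φ = arcsin(p_z) ≈ -21.27°, λ = atan2(p_y, p_x) ≈ -80.07°.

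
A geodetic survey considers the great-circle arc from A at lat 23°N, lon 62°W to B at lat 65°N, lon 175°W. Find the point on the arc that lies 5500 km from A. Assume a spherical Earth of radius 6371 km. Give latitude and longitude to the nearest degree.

≈ lat 64°N, lon 105°W

The haversine formula gives a central angle δ ≈ 1.367 rad (78.3°) between the endpoints. The total great-circle distance is δ·R ≈ 1.367 × 6371 ≈ 8711 km, so the target fraction is f = 5500/8711 ≈ 0.631.
Interpolate at f ≈ 0.631 with slerp weights a = sin((1−f)δ)/sin δ ≈ 0.493, b = sin(fδ)/sin δ ≈ 0.776.
p = a·p₁ + b·p₂ ≈ (-0.114, -0.429, 0.896); φ = arcsin(p_z) ≈ 63.63°, λ = atan2(p_y, p_x) ≈ -104.82°.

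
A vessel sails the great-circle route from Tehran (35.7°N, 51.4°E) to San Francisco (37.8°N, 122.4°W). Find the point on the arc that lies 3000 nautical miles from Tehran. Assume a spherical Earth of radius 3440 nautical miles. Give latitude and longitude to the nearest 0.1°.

From cos δ = sin φ₁ sin φ₂ + cos φ₁ cos φ₂ cos Δλ, the central angle is δ ≈ 1.855 rad (106.3°). The total great-circle distance is δ·R ≈ 1.855 × 3440 ≈ 6381 nmi, so the target fraction is f = 3000/6381 ≈ 0.470.
Interpolate at f ≈ 0.470 with slerp weights a = sin((1−f)δ)/sin δ ≈ 0.867, b = sin(fδ)/sin δ ≈ 0.798.
p = a·p₁ + b·p₂ ≈ (0.101, 0.018, 0.995); φ = arcsin(p_z) ≈ 84.09°, λ = atan2(p_y, p_x) ≈ 10.04°.

≈ 84.1°N, 10.0°E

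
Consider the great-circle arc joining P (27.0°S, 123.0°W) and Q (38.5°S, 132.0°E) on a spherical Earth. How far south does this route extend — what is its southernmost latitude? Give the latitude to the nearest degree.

The great circle lies in the plane with unit normal n̂ = (p₁ × p₂)/|p₁ × p₂|.
Here n̂_z ≈ -0.677; the vertex latitude is φ_max = arccos|n̂_z| ≈ 47.4°.

≈ 47°S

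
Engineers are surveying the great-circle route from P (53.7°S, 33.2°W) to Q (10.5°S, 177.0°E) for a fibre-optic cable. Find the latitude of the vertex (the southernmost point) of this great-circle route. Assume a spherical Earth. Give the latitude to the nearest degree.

The great circle lies in the plane with unit normal n̂ = (p₁ × p₂)/|p₁ × p₂|.
Here n̂_z ≈ -0.313; the vertex latitude is φ_max = arccos|n̂_z| ≈ 71.7°.

≈ 72°S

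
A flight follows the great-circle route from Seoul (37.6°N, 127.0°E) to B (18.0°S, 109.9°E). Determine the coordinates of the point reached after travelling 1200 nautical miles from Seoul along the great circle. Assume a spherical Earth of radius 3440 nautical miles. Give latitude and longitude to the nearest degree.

≈ (19°N, 120°E)

Convert each endpoint to a unit vector on the sphere (x = cos φ cos λ, y = cos φ sin λ, z = sin φ).
The central angle between the endpoints is δ = arccos(p₁·p₂) ≈ 1.010 rad (57.9°). The total great-circle distance is δ·R ≈ 1.010 × 3440 ≈ 3475 nmi, so the target fraction is f = 1200/3475 ≈ 0.345.
Interpolate at f ≈ 0.345 with slerp weights a = sin((1−f)δ)/sin δ ≈ 0.725, b = sin(fδ)/sin δ ≈ 0.404.
p = a·p₁ + b·p₂ ≈ (-0.476, 0.820, 0.318); φ = arcsin(p_z) ≈ 18.53°, λ = atan2(p_y, p_x) ≈ 120.16°.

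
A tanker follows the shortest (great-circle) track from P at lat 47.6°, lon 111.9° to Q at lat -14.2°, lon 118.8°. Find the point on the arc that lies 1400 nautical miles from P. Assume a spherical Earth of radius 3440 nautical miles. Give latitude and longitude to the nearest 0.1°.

Write both endpoints as unit vectors p₁, p₂ with components (cos φ cos λ, cos φ sin λ, sin φ).
The central angle between the endpoints is δ = arccos(p₁·p₂) ≈ 1.084 rad (62.1°). The total great-circle distance is δ·R ≈ 1.084 × 3440 ≈ 3729 nmi, so the target fraction is f = 1400/3729 ≈ 0.375.
Interpolate at f ≈ 0.375 with slerp weights a = sin((1−f)δ)/sin δ ≈ 0.709, b = sin(fδ)/sin δ ≈ 0.448.
p = a·p₁ + b·p₂ ≈ (-0.387, 0.824, 0.414); φ = arcsin(p_z) ≈ 24.43°, λ = atan2(p_y, p_x) ≈ 115.18°.

≈ lat 24.4°, lon 115.2°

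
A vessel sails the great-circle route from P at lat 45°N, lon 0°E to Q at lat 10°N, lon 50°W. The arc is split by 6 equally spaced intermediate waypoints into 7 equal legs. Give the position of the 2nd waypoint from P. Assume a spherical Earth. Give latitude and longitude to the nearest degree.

≈ lat 37°N, lon 18°W

Convert each endpoint to a unit vector on the sphere (x = cos φ cos λ, y = cos φ sin λ, z = sin φ).
The central angle between the endpoints is δ = arccos(p₁·p₂) ≈ 0.964 rad (55.2°).
Interpolate at f = 2/7 with slerp weights a = sin((1−f)δ)/sin δ ≈ 0.773, b = sin(fδ)/sin δ ≈ 0.331.
p = a·p₁ + b·p₂ ≈ (0.757, -0.250, 0.604); φ = arcsin(p_z) ≈ 37.19°, λ = atan2(p_y, p_x) ≈ -18.27°.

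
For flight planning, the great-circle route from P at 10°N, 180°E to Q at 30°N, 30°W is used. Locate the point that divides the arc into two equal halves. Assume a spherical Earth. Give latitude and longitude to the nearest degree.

The haversine formula gives a central angle δ ≈ 2.281 rad (130.7°) between the endpoints.
Interpolate at f = 1/2 with slerp weights a = sin((1−f)δ)/sin δ ≈ 1.198, b = sin(fδ)/sin δ ≈ 1.198.
p = a·p₁ + b·p₂ ≈ (-0.281, -0.519, 0.807); φ = arcsin(p_z) ≈ 53.83°, λ = atan2(p_y, p_x) ≈ -118.47°.

≈ 54°N, 118°W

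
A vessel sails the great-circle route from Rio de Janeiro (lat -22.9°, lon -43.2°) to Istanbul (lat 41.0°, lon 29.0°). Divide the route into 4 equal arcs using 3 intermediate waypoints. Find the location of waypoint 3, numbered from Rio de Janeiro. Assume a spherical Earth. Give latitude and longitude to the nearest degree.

≈ lat 27°, lon 6°

Write both endpoints as unit vectors p₁, p₂ with components (cos φ cos λ, cos φ sin λ, sin φ).
The central angle between the endpoints is δ = arccos(p₁·p₂) ≈ 1.614 rad (92.5°).
Interpolate at f = 3/4 with slerp weights a = sin((1−f)δ)/sin δ ≈ 0.393, b = sin(fδ)/sin δ ≈ 0.937.
p = a·p₁ + b·p₂ ≈ (0.882, 0.095, 0.462); φ = arcsin(p_z) ≈ 27.49°, λ = atan2(p_y, p_x) ≈ 6.14°.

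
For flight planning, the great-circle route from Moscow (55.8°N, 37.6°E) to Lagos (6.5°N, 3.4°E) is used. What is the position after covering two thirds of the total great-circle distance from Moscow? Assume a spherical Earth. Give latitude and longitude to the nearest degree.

≈ (24°N, 11°E)

Convert each endpoint to a unit vector on the sphere (x = cos φ cos λ, y = cos φ sin λ, z = sin φ).
The central angle between the endpoints is δ = arccos(p₁·p₂) ≈ 0.982 rad (56.3°).
Interpolate at f = 2/3 with slerp weights a = sin((1−f)δ)/sin δ ≈ 0.387, b = sin(fδ)/sin δ ≈ 0.732.
p = a·p₁ + b·p₂ ≈ (0.898, 0.176, 0.403); φ = arcsin(p_z) ≈ 23.74°, λ = atan2(p_y, p_x) ≈ 11.07°.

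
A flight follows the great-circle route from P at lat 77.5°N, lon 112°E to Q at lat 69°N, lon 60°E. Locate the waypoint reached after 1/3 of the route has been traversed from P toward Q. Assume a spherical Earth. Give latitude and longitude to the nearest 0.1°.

≈ lat 76.1°N, lon 88.6°E

Convert each endpoint to a unit vector on the sphere (x = cos φ cos λ, y = cos φ sin λ, z = sin φ).
The central angle between the endpoints is δ = arccos(p₁·p₂) ≈ 0.287 rad (16.4°).
Interpolate at f = 1/3 with slerp weights a = sin((1−f)δ)/sin δ ≈ 0.672, b = sin(fδ)/sin δ ≈ 0.337.
p = a·p₁ + b·p₂ ≈ (0.006, 0.240, 0.971); φ = arcsin(p_z) ≈ 76.14°, λ = atan2(p_y, p_x) ≈ 88.57°.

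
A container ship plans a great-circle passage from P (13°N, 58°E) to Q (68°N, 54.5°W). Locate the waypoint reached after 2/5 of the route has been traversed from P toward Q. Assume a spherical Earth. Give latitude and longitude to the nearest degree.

≈ (45°N, 42°E)

Write both endpoints as unit vectors p₁, p₂ with components (cos φ cos λ, cos φ sin λ, sin φ).
The central angle between the endpoints is δ = arccos(p₁·p₂) ≈ 1.502 rad (86.0°).
Interpolate at f = 2/5 with slerp weights a = sin((1−f)δ)/sin δ ≈ 0.786, b = sin(fδ)/sin δ ≈ 0.567.
p = a·p₁ + b·p₂ ≈ (0.529, 0.477, 0.702); φ = arcsin(p_z) ≈ 44.60°, λ = atan2(p_y, p_x) ≈ 42.01°.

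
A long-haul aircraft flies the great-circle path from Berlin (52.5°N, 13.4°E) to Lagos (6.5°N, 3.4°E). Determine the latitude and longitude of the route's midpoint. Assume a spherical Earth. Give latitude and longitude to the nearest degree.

≈ 30°N, 7°E

From cos δ = sin φ₁ sin φ₂ + cos φ₁ cos φ₂ cos Δλ, the central angle is δ ≈ 0.816 rad (46.7°).
Interpolate at f = 1/2 with slerp weights a = sin((1−f)δ)/sin δ ≈ 0.545, b = sin(fδ)/sin δ ≈ 0.545.
p = a·p₁ + b·p₂ ≈ (0.863, 0.109, 0.494); φ = arcsin(p_z) ≈ 29.59°, λ = atan2(p_y, p_x) ≈ 7.20°.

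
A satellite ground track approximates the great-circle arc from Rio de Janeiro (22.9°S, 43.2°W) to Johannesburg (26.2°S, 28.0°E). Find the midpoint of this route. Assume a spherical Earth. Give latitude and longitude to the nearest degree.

≈ 29°S, 8°W

Convert each endpoint to a unit vector on the sphere (x = cos φ cos λ, y = cos φ sin λ, z = sin φ).
The central angle between the endpoints is δ = arccos(p₁·p₂) ≈ 1.117 rad (64.0°).
Interpolate at f = 1/2 with slerp weights a = sin((1−f)δ)/sin δ ≈ 0.590, b = sin(fδ)/sin δ ≈ 0.590.
p = a·p₁ + b·p₂ ≈ (0.863, -0.123, -0.490); φ = arcsin(p_z) ≈ -29.33°, λ = atan2(p_y, p_x) ≈ -8.14°.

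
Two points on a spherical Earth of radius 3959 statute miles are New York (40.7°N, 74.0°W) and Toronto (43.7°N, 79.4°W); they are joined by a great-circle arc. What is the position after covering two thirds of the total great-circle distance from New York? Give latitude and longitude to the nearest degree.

Write both endpoints as unit vectors p₁, p₂ with components (cos φ cos λ, cos φ sin λ, sin φ).
The central angle between the endpoints is δ = arccos(p₁·p₂) ≈ 0.087 rad (5.0°).
Interpolate at f = 2/3 with slerp weights a = sin((1−f)δ)/sin δ ≈ 0.334, b = sin(fδ)/sin δ ≈ 0.667.
p = a·p₁ + b·p₂ ≈ (0.158, -0.717, 0.679); φ = arcsin(p_z) ≈ 42.73°, λ = atan2(p_y, p_x) ≈ -77.54°.

≈ 43°N, 78°W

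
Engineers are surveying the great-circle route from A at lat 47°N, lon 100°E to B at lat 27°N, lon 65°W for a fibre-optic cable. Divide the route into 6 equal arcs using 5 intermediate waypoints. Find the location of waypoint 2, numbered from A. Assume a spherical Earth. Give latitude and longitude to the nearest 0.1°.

The haversine formula gives a central angle δ ≈ 1.829 rad (104.8°) between the endpoints.
Interpolate at f = 2/6 with slerp weights a = sin((1−f)δ)/sin δ ≈ 0.971, b = sin(fδ)/sin δ ≈ 0.592.
p = a·p₁ + b·p₂ ≈ (0.108, 0.174, 0.979); φ = arcsin(p_z) ≈ 78.19°, λ = atan2(p_y, p_x) ≈ 58.18°.

≈ lat 78.2°N, lon 58.2°E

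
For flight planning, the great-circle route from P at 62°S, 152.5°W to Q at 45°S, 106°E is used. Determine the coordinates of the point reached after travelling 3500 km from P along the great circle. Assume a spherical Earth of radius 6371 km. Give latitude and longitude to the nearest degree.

Write both endpoints as unit vectors p₁, p₂ with components (cos φ cos λ, cos φ sin λ, sin φ).
The central angle between the endpoints is δ = arccos(p₁·p₂) ≈ 0.979 rad (56.1°). The total great-circle distance is δ·R ≈ 0.979 × 6371 ≈ 6235 km, so the target fraction is f = 3500/6235 ≈ 0.561.
Interpolate at f ≈ 0.561 with slerp weights a = sin((1−f)δ)/sin δ ≈ 0.502, b = sin(fδ)/sin δ ≈ 0.629.
p = a·p₁ + b·p₂ ≈ (-0.332, 0.319, -0.888); φ = arcsin(p_z) ≈ -62.61°, λ = atan2(p_y, p_x) ≈ 136.10°.

≈ 63°S, 136°E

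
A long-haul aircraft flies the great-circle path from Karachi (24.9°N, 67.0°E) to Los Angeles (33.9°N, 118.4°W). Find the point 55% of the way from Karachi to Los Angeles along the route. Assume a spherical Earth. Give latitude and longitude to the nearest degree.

≈ (85°N, 173°E)

Convert each endpoint to a unit vector on the sphere (x = cos φ cos λ, y = cos φ sin λ, z = sin φ).
The central angle between the endpoints is δ = arccos(p₁·p₂) ≈ 2.111 rad (121.0°).
Interpolate at f = 0.55 with slerp weights a = sin((1−f)δ)/sin δ ≈ 0.949, b = sin(fδ)/sin δ ≈ 1.070.
p = a·p₁ + b·p₂ ≈ (-0.086, 0.011, 0.996); φ = arcsin(p_z) ≈ 85.02°, λ = atan2(p_y, p_x) ≈ 172.69°.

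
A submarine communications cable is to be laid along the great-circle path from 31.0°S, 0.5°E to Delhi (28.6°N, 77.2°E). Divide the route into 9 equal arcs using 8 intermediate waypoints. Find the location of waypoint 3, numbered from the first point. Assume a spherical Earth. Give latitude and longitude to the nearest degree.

Convert each endpoint to a unit vector on the sphere (x = cos φ cos λ, y = cos φ sin λ, z = sin φ).
The central angle between the endpoints is δ = arccos(p₁·p₂) ≈ 1.644 rad (94.2°).
Interpolate at f = 3/9 with slerp weights a = sin((1−f)δ)/sin δ ≈ 0.892, b = sin(fδ)/sin δ ≈ 0.522.
p = a·p₁ + b·p₂ ≈ (0.866, 0.454, -0.209); φ = arcsin(p_z) ≈ -12.08°, λ = atan2(p_y, p_x) ≈ 27.66°.

≈ 12°S, 28°E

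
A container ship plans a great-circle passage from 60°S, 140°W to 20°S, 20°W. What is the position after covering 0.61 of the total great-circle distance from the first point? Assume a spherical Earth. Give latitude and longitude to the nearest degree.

From cos δ = sin φ₁ sin φ₂ + cos φ₁ cos φ₂ cos Δλ, the central angle is δ ≈ 1.509 rad (86.5°).
Interpolate at f = 0.61 with slerp weights a = sin((1−f)δ)/sin δ ≈ 0.556, b = sin(fδ)/sin δ ≈ 0.798.
p = a·p₁ + b·p₂ ≈ (0.491, -0.435, -0.755); φ = arcsin(p_z) ≈ -48.99°, λ = atan2(p_y, p_x) ≈ -41.54°.

≈ 49°S, 42°W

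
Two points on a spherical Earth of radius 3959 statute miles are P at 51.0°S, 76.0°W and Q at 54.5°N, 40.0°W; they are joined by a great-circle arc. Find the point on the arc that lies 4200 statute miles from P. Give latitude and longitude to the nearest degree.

≈ 8°N, 57°W

Write both endpoints as unit vectors p₁, p₂ with components (cos φ cos λ, cos φ sin λ, sin φ).
The central angle between the endpoints is δ = arccos(p₁·p₂) ≈ 1.915 rad (109.7°). The total great-circle distance is δ·R ≈ 1.915 × 3959 ≈ 7580 mi, so the target fraction is f = 4200/7580 ≈ 0.554.
Interpolate at f ≈ 0.554 with slerp weights a = sin((1−f)δ)/sin δ ≈ 0.801, b = sin(fδ)/sin δ ≈ 0.927.
p = a·p₁ + b·p₂ ≈ (0.534, -0.835, 0.133); φ = arcsin(p_z) ≈ 7.62°, λ = atan2(p_y, p_x) ≈ -57.38°.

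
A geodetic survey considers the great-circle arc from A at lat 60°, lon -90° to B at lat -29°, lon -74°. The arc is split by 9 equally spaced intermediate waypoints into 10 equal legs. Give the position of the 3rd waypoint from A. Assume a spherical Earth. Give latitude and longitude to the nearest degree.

Write both endpoints as unit vectors p₁, p₂ with components (cos φ cos λ, cos φ sin λ, sin φ).
The central angle between the endpoints is δ = arccos(p₁·p₂) ≈ 1.570 rad (90.0°).
Interpolate at f = 3/10 with slerp weights a = sin((1−f)δ)/sin δ ≈ 0.891, b = sin(fδ)/sin δ ≈ 0.454.
p = a·p₁ + b·p₂ ≈ (0.109, -0.827, 0.551); φ = arcsin(p_z) ≈ 33.47°, λ = atan2(p_y, p_x) ≈ -82.46°.

≈ lat 33°, lon -82°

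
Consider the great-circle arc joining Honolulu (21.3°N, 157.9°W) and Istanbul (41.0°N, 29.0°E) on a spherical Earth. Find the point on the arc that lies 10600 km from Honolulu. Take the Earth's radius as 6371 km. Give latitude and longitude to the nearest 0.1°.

From cos δ = sin φ₁ sin φ₂ + cos φ₁ cos φ₂ cos Δλ, the central angle is δ ≈ 2.049 rad (117.4°). The total great-circle distance is δ·R ≈ 2.049 × 6371 ≈ 13051 km, so the target fraction is f = 10600/13051 ≈ 0.812.
Interpolate at f ≈ 0.812 with slerp weights a = sin((1−f)δ)/sin δ ≈ 0.423, b = sin(fδ)/sin δ ≈ 1.121.
p = a·p₁ + b·p₂ ≈ (0.375, 0.262, 0.889); φ = arcsin(p_z) ≈ 62.76°, λ = atan2(p_y, p_x) ≈ 34.93°.

≈ 62.8°N, 34.9°E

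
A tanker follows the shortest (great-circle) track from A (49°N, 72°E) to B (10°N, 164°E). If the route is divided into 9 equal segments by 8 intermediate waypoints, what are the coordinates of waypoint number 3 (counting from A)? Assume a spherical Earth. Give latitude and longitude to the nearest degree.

Convert each endpoint to a unit vector on the sphere (x = cos φ cos λ, y = cos φ sin λ, z = sin φ).
The central angle between the endpoints is δ = arccos(p₁·p₂) ≈ 1.462 rad (83.8°).
Interpolate at f = 3/9 with slerp weights a = sin((1−f)δ)/sin δ ≈ 0.832, b = sin(fδ)/sin δ ≈ 0.471.
p = a·p₁ + b·p₂ ≈ (-0.277, 0.647, 0.710); φ = arcsin(p_z) ≈ 45.24°, λ = atan2(p_y, p_x) ≈ 113.18°.

≈ (45°N, 113°E)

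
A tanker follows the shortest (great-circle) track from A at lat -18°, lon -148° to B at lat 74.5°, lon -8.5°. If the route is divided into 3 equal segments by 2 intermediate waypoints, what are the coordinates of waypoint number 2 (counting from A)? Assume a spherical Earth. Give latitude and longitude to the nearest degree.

From cos δ = sin φ₁ sin φ₂ + cos φ₁ cos φ₂ cos Δλ, the central angle is δ ≈ 2.084 rad (119.4°).
Interpolate at f = 2/3 with slerp weights a = sin((1−f)δ)/sin δ ≈ 0.735, b = sin(fδ)/sin δ ≈ 1.129.
p = a·p₁ + b·p₂ ≈ (-0.294, -0.415, 0.861); φ = arcsin(p_z) ≈ 59.42°, λ = atan2(p_y, p_x) ≈ -125.34°.

≈ lat 59°, lon -125°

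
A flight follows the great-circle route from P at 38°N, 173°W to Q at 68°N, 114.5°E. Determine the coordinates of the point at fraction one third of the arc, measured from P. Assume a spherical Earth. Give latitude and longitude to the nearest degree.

From cos δ = sin φ₁ sin φ₂ + cos φ₁ cos φ₂ cos Δλ, the central angle is δ ≈ 0.851 rad (48.7°).
Interpolate at f = 1/3 with slerp weights a = sin((1−f)δ)/sin δ ≈ 0.715, b = sin(fδ)/sin δ ≈ 0.372.
p = a·p₁ + b·p₂ ≈ (-0.617, 0.058, 0.785); φ = arcsin(p_z) ≈ 51.72°, λ = atan2(p_y, p_x) ≈ 174.61°.

≈ 52°N, 175°E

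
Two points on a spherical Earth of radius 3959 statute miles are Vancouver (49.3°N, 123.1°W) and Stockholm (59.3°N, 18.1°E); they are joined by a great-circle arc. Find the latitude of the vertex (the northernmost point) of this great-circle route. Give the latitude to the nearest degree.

The great circle lies in the plane with unit normal n̂ = (p₁ × p₂)/|p₁ × p₂|.
Here n̂_z ≈ +0.227; the vertex latitude is φ_max = arccos|n̂_z| ≈ 76.9°.
Check via Clairaut: cos φ_max = |cos φ₁| · sin C = cos(49.3°)·sin(20.4°) ≈ 0.227, again giving ≈ 76.9°.

≈ 77°N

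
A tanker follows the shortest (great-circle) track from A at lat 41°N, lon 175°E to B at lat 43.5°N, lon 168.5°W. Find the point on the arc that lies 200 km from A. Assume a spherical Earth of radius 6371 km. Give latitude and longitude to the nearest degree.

≈ lat 42°N, lon 177°E

The haversine formula gives a central angle δ ≈ 0.217 rad (12.4°) between the endpoints. The total great-circle distance is δ·R ≈ 0.217 × 6371 ≈ 1384 km, so the target fraction is f = 200/1384 ≈ 0.145.
Interpolate at f ≈ 0.145 with slerp weights a = sin((1−f)δ)/sin δ ≈ 0.857, b = sin(fδ)/sin δ ≈ 0.146.
p = a·p₁ + b·p₂ ≈ (-0.748, 0.035, 0.663); φ = arcsin(p_z) ≈ 41.50°, λ = atan2(p_y, p_x) ≈ 177.30°.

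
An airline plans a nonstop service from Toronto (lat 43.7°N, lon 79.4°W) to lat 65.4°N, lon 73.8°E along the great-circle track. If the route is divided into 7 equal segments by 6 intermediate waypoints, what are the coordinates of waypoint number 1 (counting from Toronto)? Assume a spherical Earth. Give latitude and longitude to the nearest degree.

Convert each endpoint to a unit vector on the sphere (x = cos φ cos λ, y = cos φ sin λ, z = sin φ).
The central angle between the endpoints is δ = arccos(p₁·p₂) ≈ 1.203 rad (68.9°).
Interpolate at f = 1/7 with slerp weights a = sin((1−f)δ)/sin δ ≈ 0.919, b = sin(fδ)/sin δ ≈ 0.183.
p = a·p₁ + b·p₂ ≈ (0.144, -0.580, 0.802); φ = arcsin(p_z) ≈ 53.30°, λ = atan2(p_y, p_x) ≈ -76.10°.

≈ lat 53°N, lon 76°W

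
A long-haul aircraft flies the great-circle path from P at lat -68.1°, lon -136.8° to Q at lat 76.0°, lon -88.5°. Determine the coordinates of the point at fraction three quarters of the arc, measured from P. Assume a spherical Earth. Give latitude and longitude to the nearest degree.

Convert each endpoint to a unit vector on the sphere (x = cos φ cos λ, y = cos φ sin λ, z = sin φ).
The central angle between the endpoints is δ = arccos(p₁·p₂) ≈ 2.569 rad (147.2°).
Interpolate at f = 3/4 with slerp weights a = sin((1−f)δ)/sin δ ≈ 1.105, b = sin(fδ)/sin δ ≈ 1.729.
p = a·p₁ + b·p₂ ≈ (-0.289, -0.700, 0.653); φ = arcsin(p_z) ≈ 40.75°, λ = atan2(p_y, p_x) ≈ -112.46°.

≈ lat 41°, lon -112°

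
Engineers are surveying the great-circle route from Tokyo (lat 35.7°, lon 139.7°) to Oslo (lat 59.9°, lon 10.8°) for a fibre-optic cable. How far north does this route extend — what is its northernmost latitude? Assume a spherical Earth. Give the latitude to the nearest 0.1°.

The great circle lies in the plane with unit normal n̂ = (p₁ × p₂)/|p₁ × p₂|.
Here n̂_z ≈ -0.327; the vertex latitude is φ_max = arccos|n̂_z| ≈ 70.9°.
Check via Clairaut: cos φ_max = |cos φ₁| · sin C = cos(35.7°)·sin(23.8°) ≈ 0.327, again giving ≈ 70.9°.

≈ 70.9°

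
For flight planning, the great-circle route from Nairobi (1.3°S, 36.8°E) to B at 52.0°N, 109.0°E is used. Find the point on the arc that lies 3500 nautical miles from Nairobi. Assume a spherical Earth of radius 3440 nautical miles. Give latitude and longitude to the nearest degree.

Write both endpoints as unit vectors p₁, p₂ with components (cos φ cos λ, cos φ sin λ, sin φ).
The central angle between the endpoints is δ = arccos(p₁·p₂) ≈ 1.400 rad (80.2°). The total great-circle distance is δ·R ≈ 1.400 × 3440 ≈ 4815 nmi, so the target fraction is f = 3500/4815 ≈ 0.727.
Interpolate at f ≈ 0.727 with slerp weights a = sin((1−f)δ)/sin δ ≈ 0.379, b = sin(fδ)/sin δ ≈ 0.863.
p = a·p₁ + b·p₂ ≈ (0.130, 0.729, 0.672); φ = arcsin(p_z) ≈ 42.20°, λ = atan2(p_y, p_x) ≈ 79.90°.

≈ 42°N, 80°E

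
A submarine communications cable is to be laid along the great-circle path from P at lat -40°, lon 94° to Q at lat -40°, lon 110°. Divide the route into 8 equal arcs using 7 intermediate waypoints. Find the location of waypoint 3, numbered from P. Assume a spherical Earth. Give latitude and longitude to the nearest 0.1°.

≈ lat -40.3°, lon 100.0°

Write both endpoints as unit vectors p₁, p₂ with components (cos φ cos λ, cos φ sin λ, sin φ).
The central angle between the endpoints is δ = arccos(p₁·p₂) ≈ 0.214 rad (12.2°).
Interpolate at f = 3/8 with slerp weights a = sin((1−f)δ)/sin δ ≈ 0.628, b = sin(fδ)/sin δ ≈ 0.377.
p = a·p₁ + b·p₂ ≈ (-0.132, 0.752, -0.646); φ = arcsin(p_z) ≈ -40.26°, λ = atan2(p_y, p_x) ≈ 99.99°.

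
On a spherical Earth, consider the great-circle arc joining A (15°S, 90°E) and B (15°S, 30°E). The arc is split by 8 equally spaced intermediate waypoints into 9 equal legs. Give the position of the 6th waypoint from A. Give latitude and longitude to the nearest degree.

Write both endpoints as unit vectors p₁, p₂ with components (cos φ cos λ, cos φ sin λ, sin φ).
The central angle between the endpoints is δ = arccos(p₁·p₂) ≈ 1.008 rad (57.8°).
Interpolate at f = 6/9 with slerp weights a = sin((1−f)δ)/sin δ ≈ 0.390, b = sin(fδ)/sin δ ≈ 0.736.
p = a·p₁ + b·p₂ ≈ (0.616, 0.732, -0.291); φ = arcsin(p_z) ≈ -16.94°, λ = atan2(p_y, p_x) ≈ 49.93°.

≈ (17°S, 50°E)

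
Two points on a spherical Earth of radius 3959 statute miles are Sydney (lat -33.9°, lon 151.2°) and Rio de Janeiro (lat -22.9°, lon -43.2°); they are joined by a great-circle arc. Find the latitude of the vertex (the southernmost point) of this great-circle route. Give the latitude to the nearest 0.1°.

The great circle lies in the plane with unit normal n̂ = (p₁ × p₂)/|p₁ × p₂|.
Here n̂_z ≈ +0.223; the vertex latitude is φ_max = arccos|n̂_z| ≈ 77.1°.

≈ -77.1°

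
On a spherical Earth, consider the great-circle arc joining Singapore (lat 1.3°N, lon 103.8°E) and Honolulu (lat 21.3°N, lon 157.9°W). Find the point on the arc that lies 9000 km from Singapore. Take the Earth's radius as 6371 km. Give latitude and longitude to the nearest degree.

≈ lat 22°N, lon 175°W

Convert each endpoint to a unit vector on the sphere (x = cos φ cos λ, y = cos φ sin λ, z = sin φ).
The central angle between the endpoints is δ = arccos(p₁·p₂) ≈ 1.697 rad (97.3°). The total great-circle distance is δ·R ≈ 1.697 × 6371 ≈ 10814 km, so the target fraction is f = 9000/10814 ≈ 0.832.
Interpolate at f ≈ 0.832 with slerp weights a = sin((1−f)δ)/sin δ ≈ 0.283, b = sin(fδ)/sin δ ≈ 0.995.
p = a·p₁ + b·p₂ ≈ (-0.927, -0.074, 0.368); φ = arcsin(p_z) ≈ 21.59°, λ = atan2(p_y, p_x) ≈ -175.43°.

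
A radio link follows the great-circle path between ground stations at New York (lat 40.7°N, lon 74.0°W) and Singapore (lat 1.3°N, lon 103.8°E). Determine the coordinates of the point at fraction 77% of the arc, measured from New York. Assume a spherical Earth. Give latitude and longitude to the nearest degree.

≈ lat 33°N, lon 102°E

Write both endpoints as unit vectors p₁, p₂ with components (cos φ cos λ, cos φ sin λ, sin φ).
The central angle between the endpoints is δ = arccos(p₁·p₂) ≈ 2.408 rad (138.0°).
Interpolate at f = 0.77 with slerp weights a = sin((1−f)δ)/sin δ ≈ 0.785, b = sin(fδ)/sin δ ≈ 1.434.
p = a·p₁ + b·p₂ ≈ (-0.178, 0.820, 0.545); φ = arcsin(p_z) ≈ 33.00°, λ = atan2(p_y, p_x) ≈ 102.24°.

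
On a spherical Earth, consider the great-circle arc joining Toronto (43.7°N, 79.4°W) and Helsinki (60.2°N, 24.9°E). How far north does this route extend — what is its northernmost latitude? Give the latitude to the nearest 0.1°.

The great circle lies in the plane with unit normal n̂ = (p₁ × p₂)/|p₁ × p₂|.
Here n̂_z ≈ +0.405; the vertex latitude is φ_max = arccos|n̂_z| ≈ 66.1°.

≈ 66.1°N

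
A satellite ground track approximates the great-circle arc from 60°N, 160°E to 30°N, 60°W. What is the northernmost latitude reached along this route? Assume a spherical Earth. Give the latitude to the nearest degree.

≈ 74°N

The great circle lies in the plane with unit normal n̂ = (p₁ × p₂)/|p₁ × p₂|.
Here n̂_z ≈ +0.280; the vertex latitude is φ_max = arccos|n̂_z| ≈ 73.8°.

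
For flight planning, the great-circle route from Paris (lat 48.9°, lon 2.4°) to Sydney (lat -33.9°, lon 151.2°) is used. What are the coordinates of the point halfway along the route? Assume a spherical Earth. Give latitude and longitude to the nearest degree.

≈ lat 24°, lon 99°

Convert each endpoint to a unit vector on the sphere (x = cos φ cos λ, y = cos φ sin λ, z = sin φ).
The central angle between the endpoints is δ = arccos(p₁·p₂) ≈ 2.662 rad (152.5°).
Interpolate at f = 1/2 with slerp weights a = sin((1−f)δ)/sin δ ≈ 2.104, b = sin(fδ)/sin δ ≈ 2.104.
p = a·p₁ + b·p₂ ≈ (-0.148, 0.899, 0.412); φ = arcsin(p_z) ≈ 24.33°, λ = atan2(p_y, p_x) ≈ 99.37°.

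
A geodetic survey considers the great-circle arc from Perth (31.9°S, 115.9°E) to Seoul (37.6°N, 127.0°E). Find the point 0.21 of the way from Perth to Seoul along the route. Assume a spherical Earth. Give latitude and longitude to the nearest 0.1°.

Convert each endpoint to a unit vector on the sphere (x = cos φ cos λ, y = cos φ sin λ, z = sin φ).
The central angle between the endpoints is δ = arccos(p₁·p₂) ≈ 1.226 rad (70.3°).
Interpolate at f = 0.21 with slerp weights a = sin((1−f)δ)/sin δ ≈ 0.876, b = sin(fδ)/sin δ ≈ 0.271.
p = a·p₁ + b·p₂ ≈ (-0.454, 0.840, -0.298); φ = arcsin(p_z) ≈ -17.32°, λ = atan2(p_y, p_x) ≈ 118.38°.

≈ 17.3°S, 118.4°E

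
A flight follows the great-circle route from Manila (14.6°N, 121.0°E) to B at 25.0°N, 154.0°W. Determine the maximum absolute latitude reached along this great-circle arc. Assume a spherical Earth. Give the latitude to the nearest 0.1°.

≈ 27.3°N

The great circle lies in the plane with unit normal n̂ = (p₁ × p₂)/|p₁ × p₂|.
Here n̂_z ≈ +0.889; the vertex latitude is φ_max = arccos|n̂_z| ≈ 27.3°.
Check via Clairaut: cos φ_max = |cos φ₁| · sin C = cos(14.6°)·sin(66.7°) ≈ 0.889, again giving ≈ 27.3°.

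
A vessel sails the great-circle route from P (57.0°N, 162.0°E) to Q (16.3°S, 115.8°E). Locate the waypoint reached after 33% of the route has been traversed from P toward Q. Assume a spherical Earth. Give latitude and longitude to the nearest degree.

Convert each endpoint to a unit vector on the sphere (x = cos φ cos λ, y = cos φ sin λ, z = sin φ).
The central angle between the endpoints is δ = arccos(p₁·p₂) ≈ 1.444 rad (82.7°).
Interpolate at f = 0.33 with slerp weights a = sin((1−f)δ)/sin δ ≈ 0.830, b = sin(fδ)/sin δ ≈ 0.462.
p = a·p₁ + b·p₂ ≈ (-0.623, 0.539, 0.566); φ = arcsin(p_z) ≈ 34.50°, λ = atan2(p_y, p_x) ≈ 139.13°.

≈ (35°N, 139°E)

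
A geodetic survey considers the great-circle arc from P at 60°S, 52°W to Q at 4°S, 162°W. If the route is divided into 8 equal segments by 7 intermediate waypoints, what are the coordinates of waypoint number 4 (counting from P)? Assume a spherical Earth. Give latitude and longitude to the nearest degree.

≈ 45°S, 132°W

Write both endpoints as unit vectors p₁, p₂ with components (cos φ cos λ, cos φ sin λ, sin φ).
The central angle between the endpoints is δ = arccos(p₁·p₂) ≈ 1.681 rad (96.3°).
Interpolate at f = 4/8 with slerp weights a = sin((1−f)δ)/sin δ ≈ 0.750, b = sin(fδ)/sin δ ≈ 0.750.
p = a·p₁ + b·p₂ ≈ (-0.480, -0.526, -0.701); φ = arcsin(p_z) ≈ -44.55°, λ = atan2(p_y, p_x) ≈ -132.38°.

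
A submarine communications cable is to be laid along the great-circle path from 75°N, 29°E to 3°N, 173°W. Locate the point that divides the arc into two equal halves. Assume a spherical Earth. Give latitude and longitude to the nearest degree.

Write both endpoints as unit vectors p₁, p₂ with components (cos φ cos λ, cos φ sin λ, sin φ).
The central angle between the endpoints is δ = arccos(p₁·p₂) ≈ 1.761 rad (100.9°).
Interpolate at f = 1/2 with slerp weights a = sin((1−f)δ)/sin δ ≈ 0.785, b = sin(fδ)/sin δ ≈ 0.785.
p = a·p₁ + b·p₂ ≈ (-0.601, 0.003, 0.800); φ = arcsin(p_z) ≈ 53.09°, λ = atan2(p_y, p_x) ≈ 179.72°.

≈ 53°N, 180°E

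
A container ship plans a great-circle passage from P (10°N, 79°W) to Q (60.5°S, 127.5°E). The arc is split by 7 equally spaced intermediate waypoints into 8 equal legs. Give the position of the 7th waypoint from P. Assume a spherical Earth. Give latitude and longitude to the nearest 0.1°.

Write both endpoints as unit vectors p₁, p₂ with components (cos φ cos λ, cos φ sin λ, sin φ).
The central angle between the endpoints is δ = arccos(p₁·p₂) ≈ 2.196 rad (125.8°).
Interpolate at f = 7/8 with slerp weights a = sin((1−f)δ)/sin δ ≈ 0.334, b = sin(fδ)/sin δ ≈ 1.158.
p = a·p₁ + b·p₂ ≈ (-0.284, 0.129, -0.950); φ = arcsin(p_z) ≈ -71.80°, λ = atan2(p_y, p_x) ≈ 155.54°.

≈ (71.8°S, 155.5°E)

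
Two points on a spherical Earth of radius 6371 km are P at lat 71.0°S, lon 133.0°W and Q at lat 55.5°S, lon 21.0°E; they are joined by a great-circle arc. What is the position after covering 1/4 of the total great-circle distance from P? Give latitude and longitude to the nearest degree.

Convert each endpoint to a unit vector on the sphere (x = cos φ cos λ, y = cos φ sin λ, z = sin φ).
The central angle between the endpoints is δ = arccos(p₁·p₂) ≈ 0.910 rad (52.2°).
Interpolate at f = 1/4 with slerp weights a = sin((1−f)δ)/sin δ ≈ 0.799, b = sin(fδ)/sin δ ≈ 0.286.
p = a·p₁ + b·p₂ ≈ (-0.026, -0.132, -0.991); φ = arcsin(p_z) ≈ -82.25°, λ = atan2(p_y, p_x) ≈ -101.26°.

≈ lat 82°S, lon 101°W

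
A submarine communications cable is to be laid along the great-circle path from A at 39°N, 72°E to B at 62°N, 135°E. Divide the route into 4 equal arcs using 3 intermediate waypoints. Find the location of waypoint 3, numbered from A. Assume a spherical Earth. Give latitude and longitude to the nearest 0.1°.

Write both endpoints as unit vectors p₁, p₂ with components (cos φ cos λ, cos φ sin λ, sin φ).
The central angle between the endpoints is δ = arccos(p₁·p₂) ≈ 0.765 rad (43.8°).
Interpolate at f = 3/4 with slerp weights a = sin((1−f)δ)/sin δ ≈ 0.274, b = sin(fδ)/sin δ ≈ 0.784.
p = a·p₁ + b·p₂ ≈ (-0.194, 0.463, 0.865); φ = arcsin(p_z) ≈ 59.86°, λ = atan2(p_y, p_x) ≈ 112.76°.

≈ 59.9°N, 112.8°E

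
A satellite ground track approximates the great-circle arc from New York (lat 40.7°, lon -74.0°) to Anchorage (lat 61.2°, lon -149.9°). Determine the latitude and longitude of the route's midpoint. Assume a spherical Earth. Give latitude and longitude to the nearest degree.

Convert each endpoint to a unit vector on the sphere (x = cos φ cos λ, y = cos φ sin λ, z = sin φ).
The central angle between the endpoints is δ = arccos(p₁·p₂) ≈ 0.849 rad (48.7°).
Interpolate at f = 1/2 with slerp weights a = sin((1−f)δ)/sin δ ≈ 0.549, b = sin(fδ)/sin δ ≈ 0.549.
p = a·p₁ + b·p₂ ≈ (-0.114, -0.532, 0.839); φ = arcsin(p_z) ≈ 57.00°, λ = atan2(p_y, p_x) ≈ -102.09°.

≈ lat 57°, lon -102°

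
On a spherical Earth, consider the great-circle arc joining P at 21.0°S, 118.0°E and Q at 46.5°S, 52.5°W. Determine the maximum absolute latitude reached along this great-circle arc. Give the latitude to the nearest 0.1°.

The great circle lies in the plane with unit normal n̂ = (p₁ × p₂)/|p₁ × p₂|.
Here n̂_z ≈ -0.114; the vertex latitude is φ_max = arccos|n̂_z| ≈ 83.4°.
Check via Clairaut: cos φ_max = |cos φ₁| · sin C = cos(21.0°)·sin(173.0°) ≈ 0.114, again giving ≈ 83.4°.

≈ 83.4°S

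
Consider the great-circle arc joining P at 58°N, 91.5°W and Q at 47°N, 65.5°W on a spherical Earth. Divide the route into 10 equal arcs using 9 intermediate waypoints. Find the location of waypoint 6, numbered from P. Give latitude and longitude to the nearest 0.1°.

≈ 52.1°N, 74.3°W

Convert each endpoint to a unit vector on the sphere (x = cos φ cos λ, y = cos φ sin λ, z = sin φ).
The central angle between the endpoints is δ = arccos(p₁·p₂) ≈ 0.333 rad (19.1°).
Interpolate at f = 6/10 with slerp weights a = sin((1−f)δ)/sin δ ≈ 0.406, b = sin(fδ)/sin δ ≈ 0.607.
p = a·p₁ + b·p₂ ≈ (0.166, -0.592, 0.789); φ = arcsin(p_z) ≈ 52.06°, λ = atan2(p_y, p_x) ≈ -74.33°.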